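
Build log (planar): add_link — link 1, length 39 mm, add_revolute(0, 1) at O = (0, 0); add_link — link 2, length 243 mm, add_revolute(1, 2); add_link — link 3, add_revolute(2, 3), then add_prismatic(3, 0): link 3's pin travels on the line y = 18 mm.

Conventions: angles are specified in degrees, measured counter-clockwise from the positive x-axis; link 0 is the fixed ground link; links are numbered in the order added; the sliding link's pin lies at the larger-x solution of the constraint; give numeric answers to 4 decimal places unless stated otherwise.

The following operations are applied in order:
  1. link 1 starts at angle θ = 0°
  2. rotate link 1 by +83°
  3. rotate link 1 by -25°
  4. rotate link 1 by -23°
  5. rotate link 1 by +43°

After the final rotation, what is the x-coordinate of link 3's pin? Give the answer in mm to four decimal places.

geometry: r = 39 mm, L = 243 mm, e = 18 mm; θ starts at 0°
rotate link 1 by +83°: θ ← 0° +83° = 83°
rotate link 1 by -25°: θ ← 83° -25° = 58°
rotate link 1 by -23°: θ ← 58° -23° = 35°
rotate link 1 by +43°: θ ← 35° +43° = 78°
crank pin P = (r cos θ, r sin θ) = (8.108556, 38.147756)
h = r sin θ − e = 38.147756 − 18 = 20.147756
x = r cos θ + √(L² − h²) = 8.108556 + 242.163308 = 250.271864

250.2719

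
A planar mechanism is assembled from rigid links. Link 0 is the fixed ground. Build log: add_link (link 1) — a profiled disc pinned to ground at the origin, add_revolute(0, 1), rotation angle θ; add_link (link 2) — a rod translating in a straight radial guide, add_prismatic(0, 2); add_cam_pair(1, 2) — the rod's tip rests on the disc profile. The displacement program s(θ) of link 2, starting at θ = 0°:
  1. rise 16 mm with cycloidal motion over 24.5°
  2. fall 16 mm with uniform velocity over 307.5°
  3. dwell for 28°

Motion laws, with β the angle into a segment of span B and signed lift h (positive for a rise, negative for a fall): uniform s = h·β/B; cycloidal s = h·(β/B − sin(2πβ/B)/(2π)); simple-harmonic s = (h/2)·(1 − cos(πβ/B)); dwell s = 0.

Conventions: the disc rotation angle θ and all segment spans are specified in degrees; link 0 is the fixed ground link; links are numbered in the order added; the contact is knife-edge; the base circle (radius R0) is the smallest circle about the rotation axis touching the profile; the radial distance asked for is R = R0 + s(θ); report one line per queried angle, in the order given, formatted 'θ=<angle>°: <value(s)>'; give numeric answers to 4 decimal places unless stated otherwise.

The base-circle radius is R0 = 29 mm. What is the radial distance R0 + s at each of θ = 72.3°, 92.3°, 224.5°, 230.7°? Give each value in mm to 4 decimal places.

seg 1 [0°–24.5°] cycloidal, h=16: full span → s += 16 → s = 16.0000
seg 2 [24.5°–332°] uniform, h=-16: θ=72.3° here. β=47.8, B=307.5. -16·47.8/307.5 = -2.4872 → s = 13.5128
seg 2 [24.5°–332°] uniform, h=-16: θ=92.3° here. β=67.8, B=307.5. -16·67.8/307.5 = -3.5278 → s = 12.4722
seg 2 [24.5°–332°] uniform, h=-16: θ=224.5° here. β=200, B=307.5. -16·200/307.5 = -10.4065 → s = 5.5935
seg 2 [24.5°–332°] uniform, h=-16: θ=230.7° here. β=206.2, B=307.5. -16·206.2/307.5 = -10.7291 → s = 5.2709
θ=72.3°: R = R0 + s = 29 + 13.5128 = 42.5128
θ=92.3°: R = R0 + s = 29 + 12.4722 = 41.4722
θ=224.5°: R = R0 + s = 29 + 5.5935 = 34.5935
θ=230.7°: R = R0 + s = 29 + 5.2709 = 34.2709

θ=72.3°: 42.5128
θ=92.3°: 41.4722
θ=224.5°: 34.5935
θ=230.7°: 34.2709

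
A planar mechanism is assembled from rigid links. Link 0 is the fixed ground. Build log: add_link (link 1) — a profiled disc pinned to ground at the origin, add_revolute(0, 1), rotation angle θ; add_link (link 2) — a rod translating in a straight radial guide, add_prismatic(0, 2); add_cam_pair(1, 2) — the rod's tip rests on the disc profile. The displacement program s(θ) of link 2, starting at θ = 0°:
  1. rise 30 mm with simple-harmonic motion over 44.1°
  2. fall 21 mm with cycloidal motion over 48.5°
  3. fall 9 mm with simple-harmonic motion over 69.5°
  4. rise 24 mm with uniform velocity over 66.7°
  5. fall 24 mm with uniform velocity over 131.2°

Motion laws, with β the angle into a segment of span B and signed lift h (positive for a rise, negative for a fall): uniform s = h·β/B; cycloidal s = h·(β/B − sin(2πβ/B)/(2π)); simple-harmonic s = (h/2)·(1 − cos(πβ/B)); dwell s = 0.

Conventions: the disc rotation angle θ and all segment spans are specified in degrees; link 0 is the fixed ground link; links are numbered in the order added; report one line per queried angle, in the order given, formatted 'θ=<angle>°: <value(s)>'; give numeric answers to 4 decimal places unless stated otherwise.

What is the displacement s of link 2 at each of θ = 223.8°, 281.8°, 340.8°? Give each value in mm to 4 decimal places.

seg 1 [0°–44.1°] simple-harmonic, h=30: full span → s += 30 → s = 30.0000
seg 2 [44.1°–92.6°] cycloidal, h=-21: full span → s += -21 → s = 9.0000
seg 3 [92.6°–162.1°] simple-harmonic, h=-9: full span → s += -9 → s = 0.0000
seg 4 [162.1°–228.8°] uniform, h=24: θ=223.8° here. β=61.7, B=66.7. 24·61.7/66.7 = 22.2009 → s = 22.2009
seg 4 [162.1°–228.8°] uniform, h=24: full span → s += 24 → s = 24.0000
seg 5 [228.8°–360°] uniform, h=-24: θ=281.8° here. β=53, B=131.2. -24·53/131.2 = -9.6951 → s = 14.3049
seg 5 [228.8°–360°] uniform, h=-24: θ=340.8° here. β=112, B=131.2. -24·112/131.2 = -20.4878 → s = 3.5122

θ=223.8°: 22.2009
θ=281.8°: 14.3049
θ=340.8°: 3.5122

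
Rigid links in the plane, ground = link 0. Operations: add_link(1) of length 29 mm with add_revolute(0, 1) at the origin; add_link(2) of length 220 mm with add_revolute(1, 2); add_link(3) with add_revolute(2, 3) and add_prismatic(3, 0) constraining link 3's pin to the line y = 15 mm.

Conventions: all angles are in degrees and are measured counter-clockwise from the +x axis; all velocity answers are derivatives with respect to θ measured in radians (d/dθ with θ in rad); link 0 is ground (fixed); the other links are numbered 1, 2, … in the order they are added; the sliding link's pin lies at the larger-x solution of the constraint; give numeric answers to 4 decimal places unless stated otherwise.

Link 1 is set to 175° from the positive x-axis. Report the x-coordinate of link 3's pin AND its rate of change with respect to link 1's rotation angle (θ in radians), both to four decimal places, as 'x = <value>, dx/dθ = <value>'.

geometry: r = 29 mm, L = 220 mm, e = 15 mm
crank pin P = (r cos θ, r sin θ) = (-28.889646, 2.527517)
h = r sin θ − e = 2.527517 − 15 = -12.472483
x = r cos θ + √(L² − h²) = -28.889646 + 219.646164 = 190.756517
dx/dθ = −r sin θ − h·r cos θ/√(L² − h²) (θ in radians; h = -12.472483) = -4.167999

x = 190.7565, dx/dθ = -4.1680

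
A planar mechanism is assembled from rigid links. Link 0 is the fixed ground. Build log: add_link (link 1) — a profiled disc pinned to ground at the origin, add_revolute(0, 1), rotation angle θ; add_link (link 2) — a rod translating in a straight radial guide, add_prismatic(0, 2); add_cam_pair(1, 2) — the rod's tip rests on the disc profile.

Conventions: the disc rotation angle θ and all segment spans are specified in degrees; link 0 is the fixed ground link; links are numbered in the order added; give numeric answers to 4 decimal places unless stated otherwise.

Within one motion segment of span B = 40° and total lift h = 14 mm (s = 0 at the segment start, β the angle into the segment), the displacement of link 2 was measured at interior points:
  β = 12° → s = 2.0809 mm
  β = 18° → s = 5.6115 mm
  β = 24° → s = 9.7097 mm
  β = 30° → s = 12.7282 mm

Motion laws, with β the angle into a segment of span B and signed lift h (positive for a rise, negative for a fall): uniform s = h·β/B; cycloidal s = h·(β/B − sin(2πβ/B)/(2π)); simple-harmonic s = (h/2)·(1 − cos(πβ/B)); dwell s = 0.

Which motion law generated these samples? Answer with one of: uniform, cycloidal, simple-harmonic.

candidates at β/B = r: uniform s = h·r (linear in β); cycloidal s = h·(r − sin(2πr)/(2π)); simple-harmonic s = (h/2)(1 − cos(πr))
β=12°: printed 2.0809 | uniform 4.2000, cycloidal 2.0809, simple-harmonic 2.8855
β=18°: printed 5.6115 | uniform 6.3000, cycloidal 5.6115, simple-harmonic 5.9050
β=24°: printed 9.7097 | uniform 8.4000, cycloidal 9.7097, simple-harmonic 9.1631
β=30°: printed 12.7282 | uniform 10.5000, cycloidal 12.7282, simple-harmonic 11.9497
only one law matches every sample → cycloidal

cycloidal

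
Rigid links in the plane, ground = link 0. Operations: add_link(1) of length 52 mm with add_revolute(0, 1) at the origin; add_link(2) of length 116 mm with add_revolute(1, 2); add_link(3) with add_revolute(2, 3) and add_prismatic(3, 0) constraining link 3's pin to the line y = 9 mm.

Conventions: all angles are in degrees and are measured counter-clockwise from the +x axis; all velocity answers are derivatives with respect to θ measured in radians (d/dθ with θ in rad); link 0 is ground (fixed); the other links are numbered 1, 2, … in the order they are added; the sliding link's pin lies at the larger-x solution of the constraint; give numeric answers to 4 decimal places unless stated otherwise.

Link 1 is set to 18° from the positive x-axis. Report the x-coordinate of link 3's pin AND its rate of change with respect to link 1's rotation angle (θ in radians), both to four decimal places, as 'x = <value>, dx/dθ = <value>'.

geometry: r = 52 mm, L = 116 mm, e = 9 mm
crank pin P = (r cos θ, r sin θ) = (49.454939, 16.068884)
h = r sin θ − e = 16.068884 − 9 = 7.068884
x = r cos θ + √(L² − h²) = 49.454939 + 115.784416 = 165.239354
dx/dθ = −r sin θ − h·r cos θ/√(L² − h²) (θ in radians; h = 7.068884) = -19.088212

x = 165.2394, dx/dθ = -19.0882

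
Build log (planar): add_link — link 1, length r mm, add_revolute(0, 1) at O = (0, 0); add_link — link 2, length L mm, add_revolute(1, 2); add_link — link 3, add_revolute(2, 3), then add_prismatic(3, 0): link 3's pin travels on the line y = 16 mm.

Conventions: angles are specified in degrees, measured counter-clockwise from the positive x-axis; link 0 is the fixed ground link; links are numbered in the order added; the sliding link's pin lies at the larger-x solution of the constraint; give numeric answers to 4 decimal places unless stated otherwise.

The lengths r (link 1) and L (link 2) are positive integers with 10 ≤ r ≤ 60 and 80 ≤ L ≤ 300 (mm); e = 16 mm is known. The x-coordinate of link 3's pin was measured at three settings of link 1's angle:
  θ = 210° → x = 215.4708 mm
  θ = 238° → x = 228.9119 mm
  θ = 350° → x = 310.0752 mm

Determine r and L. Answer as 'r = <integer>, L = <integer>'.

constraint per measurement: (x − r cos θ)² + (r sin θ − e)² = L²
subtracting the θ₁ and θ₂ equations cancels the r² and L² terms:
r = (x₁² − x₂²) / (2[(x₁cos θ₁ + e sin θ₁) − (x₂cos θ₂ + e sin θ₂)]) = 50.0003 → r = 50
L² = (x₁ − r cos θ₁)² + (r sin θ₁ − e)² = 68643.9843 → L = 262.0000 → L = 262
check at θ₃=350°: x = 310.0752 (printed 310.0752) ✓

r = 50, L = 262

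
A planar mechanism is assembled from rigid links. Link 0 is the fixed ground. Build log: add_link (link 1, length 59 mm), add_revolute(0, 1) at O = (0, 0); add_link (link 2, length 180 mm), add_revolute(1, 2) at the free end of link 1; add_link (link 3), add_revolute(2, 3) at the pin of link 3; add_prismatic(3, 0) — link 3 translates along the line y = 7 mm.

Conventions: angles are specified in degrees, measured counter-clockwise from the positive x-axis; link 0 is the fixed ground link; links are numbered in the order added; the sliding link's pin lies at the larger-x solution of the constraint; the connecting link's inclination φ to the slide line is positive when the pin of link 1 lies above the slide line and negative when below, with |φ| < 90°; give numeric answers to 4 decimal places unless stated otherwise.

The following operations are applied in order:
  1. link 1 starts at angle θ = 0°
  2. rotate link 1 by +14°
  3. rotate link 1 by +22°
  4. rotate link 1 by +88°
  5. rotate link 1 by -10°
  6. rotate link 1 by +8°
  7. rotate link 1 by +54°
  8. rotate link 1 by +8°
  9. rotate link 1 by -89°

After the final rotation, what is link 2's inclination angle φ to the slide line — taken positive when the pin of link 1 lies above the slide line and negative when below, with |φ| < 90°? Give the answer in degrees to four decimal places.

geometry: r = 59 mm, L = 180 mm, e = 7 mm; θ starts at 0°
rotate link 1 by +14°: θ ← 0° +14° = 14°
rotate link 1 by +22°: θ ← 14° +22° = 36°
rotate link 1 by +88°: θ ← 36° +88° = 124°
rotate link 1 by -10°: θ ← 124° -10° = 114°
rotate link 1 by +8°: θ ← 114° +8° = 122°
rotate link 1 by +54°: θ ← 122° +54° = 176°
rotate link 1 by +8°: θ ← 176° +8° = 184°
rotate link 1 by -89°: θ ← 184° -89° = 95°
h = r sin θ − e = 58.775487 − 7 = 51.775487
sin φ = h / L = 51.775487 / 180 = 0.28764160
φ = arcsin(0.28764160) = 16.716814°

16.7168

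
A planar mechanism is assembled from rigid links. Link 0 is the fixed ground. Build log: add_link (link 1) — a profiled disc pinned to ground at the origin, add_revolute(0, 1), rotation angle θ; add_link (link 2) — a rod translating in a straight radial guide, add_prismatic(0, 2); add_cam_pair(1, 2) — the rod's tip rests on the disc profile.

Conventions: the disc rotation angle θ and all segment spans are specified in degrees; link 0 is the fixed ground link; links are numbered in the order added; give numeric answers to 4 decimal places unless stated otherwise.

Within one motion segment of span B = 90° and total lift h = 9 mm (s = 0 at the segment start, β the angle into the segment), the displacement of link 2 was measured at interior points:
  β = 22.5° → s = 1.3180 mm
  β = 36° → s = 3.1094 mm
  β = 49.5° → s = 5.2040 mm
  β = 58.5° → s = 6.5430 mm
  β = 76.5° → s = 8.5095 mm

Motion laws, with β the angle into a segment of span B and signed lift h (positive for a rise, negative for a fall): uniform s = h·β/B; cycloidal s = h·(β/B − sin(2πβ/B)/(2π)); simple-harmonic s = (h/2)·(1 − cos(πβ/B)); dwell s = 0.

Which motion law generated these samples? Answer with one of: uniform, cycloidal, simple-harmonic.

candidates at β/B = r: uniform s = h·r (linear in β); cycloidal s = h·(r − sin(2πr)/(2π)); simple-harmonic s = (h/2)(1 − cos(πr))
β=22.5°: printed 1.3180 | uniform 2.2500, cycloidal 0.8176, simple-harmonic 1.3180
β=36°: printed 3.1094 | uniform 3.6000, cycloidal 2.7581, simple-harmonic 3.1094
β=49.5°: printed 5.2040 | uniform 4.9500, cycloidal 5.3926, simple-harmonic 5.2040
β=58.5°: printed 6.5430 | uniform 5.8500, cycloidal 7.0088, simple-harmonic 6.5430
β=76.5°: printed 8.5095 | uniform 7.6500, cycloidal 8.8088, simple-harmonic 8.5095
only one law matches every sample → simple-harmonic

simple-harmonic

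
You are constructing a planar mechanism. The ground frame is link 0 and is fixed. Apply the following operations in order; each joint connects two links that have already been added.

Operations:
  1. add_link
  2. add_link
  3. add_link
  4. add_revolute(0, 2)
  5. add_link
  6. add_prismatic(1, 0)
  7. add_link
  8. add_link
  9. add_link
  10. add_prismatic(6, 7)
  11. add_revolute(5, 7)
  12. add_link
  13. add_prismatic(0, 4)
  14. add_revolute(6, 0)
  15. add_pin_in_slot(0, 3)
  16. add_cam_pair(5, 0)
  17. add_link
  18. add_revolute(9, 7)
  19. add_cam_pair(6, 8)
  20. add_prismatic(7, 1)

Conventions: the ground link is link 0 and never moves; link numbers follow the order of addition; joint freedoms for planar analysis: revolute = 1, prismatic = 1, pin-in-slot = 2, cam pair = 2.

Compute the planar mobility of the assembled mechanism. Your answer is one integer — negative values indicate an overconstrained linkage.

L=1 J1=0 J2=0
add link → L=2 J1=0 J2=0
add link → L=3 J1=0 J2=0
add link → L=4 J1=0 J2=0
R@0,2 dof=1 J1 → L=4 J1=1 J2=0
add link → L=5 J1=1 J2=0
P@1,0 dof=1 J1 → L=5 J1=2 J2=0
add link → L=6 J1=2 J2=0
add link → L=7 J1=2 J2=0
add link → L=8 J1=2 J2=0
P@6,7 dof=1 J1 → L=8 J1=3 J2=0
R@5,7 dof=1 J1 → L=8 J1=4 J2=0
add link → L=9 J1=4 J2=0
P@0,4 dof=1 J1 → L=9 J1=5 J2=0
R@6,0 dof=1 J1 → L=9 J1=6 J2=0
PS@0,3 dof=2 J2 → L=9 J1=6 J2=1
C@5,0 dof=2 J2 → L=9 J1=6 J2=2
add link → L=10 J1=6 J2=2
R@9,7 dof=1 J1 → L=10 J1=7 J2=2
C@6,8 dof=2 J2 → L=10 J1=7 J2=3
P@7,1 dof=1 J1 → L=10 J1=8 J2=3
M=3(L−1)−2J1−J2=3·9−2·8−3=8

M = 8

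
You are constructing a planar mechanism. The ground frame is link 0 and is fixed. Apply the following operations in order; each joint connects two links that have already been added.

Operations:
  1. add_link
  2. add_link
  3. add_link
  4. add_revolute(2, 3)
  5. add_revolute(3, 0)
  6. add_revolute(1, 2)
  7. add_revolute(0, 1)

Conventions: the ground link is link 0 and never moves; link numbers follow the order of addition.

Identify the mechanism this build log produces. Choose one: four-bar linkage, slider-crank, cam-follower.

links: 4 (incl. ground); joints: 4 revolute, 0 prismatic, 0 higher (cam) pair, forming one closed loop
4 links in a single 4R loop → four-bar linkage

four-bar linkage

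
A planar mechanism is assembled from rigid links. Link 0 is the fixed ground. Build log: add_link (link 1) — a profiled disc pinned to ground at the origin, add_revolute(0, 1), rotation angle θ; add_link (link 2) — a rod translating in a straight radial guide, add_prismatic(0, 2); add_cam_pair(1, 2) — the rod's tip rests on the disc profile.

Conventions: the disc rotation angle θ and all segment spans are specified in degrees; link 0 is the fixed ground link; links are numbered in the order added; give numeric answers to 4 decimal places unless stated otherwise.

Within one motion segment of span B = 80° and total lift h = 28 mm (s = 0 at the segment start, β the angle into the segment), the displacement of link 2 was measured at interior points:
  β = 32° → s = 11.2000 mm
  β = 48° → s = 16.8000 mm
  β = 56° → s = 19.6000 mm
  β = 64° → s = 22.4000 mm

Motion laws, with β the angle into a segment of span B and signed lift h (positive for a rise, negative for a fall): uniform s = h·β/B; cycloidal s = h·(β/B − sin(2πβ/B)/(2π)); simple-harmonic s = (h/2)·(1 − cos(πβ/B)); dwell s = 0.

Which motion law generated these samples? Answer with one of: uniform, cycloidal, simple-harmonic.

candidates at β/B = r: uniform s = h·r (linear in β); cycloidal s = h·(r − sin(2πr)/(2π)); simple-harmonic s = (h/2)(1 − cos(πr))
β=32°: printed 11.2000 | uniform 11.2000, cycloidal 8.5806, simple-harmonic 9.6738
β=48°: printed 16.8000 | uniform 16.8000, cycloidal 19.4194, simple-harmonic 18.3262
β=56°: printed 19.6000 | uniform 19.6000, cycloidal 23.8382, simple-harmonic 22.2290
β=64°: printed 22.4000 | uniform 22.4000, cycloidal 26.6382, simple-harmonic 25.3262
only one law matches every sample → uniform

uniform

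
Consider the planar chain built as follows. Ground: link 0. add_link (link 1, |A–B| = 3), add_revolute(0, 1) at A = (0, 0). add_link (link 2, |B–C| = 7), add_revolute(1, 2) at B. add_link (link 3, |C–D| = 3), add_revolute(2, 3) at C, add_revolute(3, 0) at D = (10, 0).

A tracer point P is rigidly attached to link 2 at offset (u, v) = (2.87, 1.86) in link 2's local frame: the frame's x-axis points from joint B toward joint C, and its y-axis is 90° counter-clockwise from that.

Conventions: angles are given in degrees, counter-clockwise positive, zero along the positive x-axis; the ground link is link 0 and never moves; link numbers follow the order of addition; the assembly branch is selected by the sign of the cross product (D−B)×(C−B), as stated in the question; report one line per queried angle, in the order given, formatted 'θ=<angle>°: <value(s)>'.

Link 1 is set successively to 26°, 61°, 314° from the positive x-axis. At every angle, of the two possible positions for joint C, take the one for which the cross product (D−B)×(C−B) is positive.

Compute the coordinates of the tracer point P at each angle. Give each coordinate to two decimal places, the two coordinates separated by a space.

A=(0,0), D=(10.00,0)
θ=26°: B = A + 3.00·(cos26°, sin26°) = (2.6964, 1.3151)
θ=26°: |BD| = 7.4211
θ=26°: circle(B,7.00) ∩ circle(D,3.00): a=6.4056, h=2.8229
θ=26°:   candidates: C₊=(9.5008,2.9582) cross=20.949; C₋=(8.5003,-2.5983) cross=-20.949
θ=26°:   branch + wants cross > 0 → take C=(9.5008,2.9582) (cross=20.949)
θ=26°: ex = (C−B)/|BC| = (0.9721,0.2347); ey = (-0.2347,0.9721)
θ=26°: P = B + 2.87·ex + 1.86·ey = (5.0496,3.7968)
θ=61°: B = A + 3.00·(cos61°, sin61°) = (1.4544, 2.6239)
θ=61°: |BD| = 8.9393
θ=61°: circle(B,7.00) ∩ circle(D,3.00): a=6.7070, h=2.0041
θ=61°:   candidates: C₊=(8.4542,2.5711) cross=17.916; C₋=(7.2777,-1.2606) cross=-17.916
θ=61°:   branch + wants cross > 0 → take C=(8.4542,2.5711) (cross=17.916)
θ=61°: ex = (C−B)/|BC| = (1.0000,-0.0075); ey = (0.0075,1.0000)
θ=61°: P = B + 2.87·ex + 1.86·ey = (4.3384,4.4622)
θ=314°: B = A + 3.00·(cos314°, sin314°) = (2.0840, -2.1580)
θ=314°: |BD| = 8.2049
θ=314°: circle(B,7.00) ∩ circle(D,3.00): a=6.5400, h=2.4956
θ=314°:   candidates: C₊=(7.7373,1.9699) cross=20.476; C₋=(9.0501,-2.8457) cross=-20.476
θ=314°:   branch + wants cross > 0 → take C=(7.7373,1.9699) (cross=20.476)
θ=314°: ex = (C−B)/|BC| = (0.8076,0.5897); ey = (-0.5897,0.8076)
θ=314°: P = B + 2.87·ex + 1.86·ey = (3.3050,1.0366)

θ=26°: 5.05 3.80
θ=61°: 4.34 4.46
θ=314°: 3.31 1.04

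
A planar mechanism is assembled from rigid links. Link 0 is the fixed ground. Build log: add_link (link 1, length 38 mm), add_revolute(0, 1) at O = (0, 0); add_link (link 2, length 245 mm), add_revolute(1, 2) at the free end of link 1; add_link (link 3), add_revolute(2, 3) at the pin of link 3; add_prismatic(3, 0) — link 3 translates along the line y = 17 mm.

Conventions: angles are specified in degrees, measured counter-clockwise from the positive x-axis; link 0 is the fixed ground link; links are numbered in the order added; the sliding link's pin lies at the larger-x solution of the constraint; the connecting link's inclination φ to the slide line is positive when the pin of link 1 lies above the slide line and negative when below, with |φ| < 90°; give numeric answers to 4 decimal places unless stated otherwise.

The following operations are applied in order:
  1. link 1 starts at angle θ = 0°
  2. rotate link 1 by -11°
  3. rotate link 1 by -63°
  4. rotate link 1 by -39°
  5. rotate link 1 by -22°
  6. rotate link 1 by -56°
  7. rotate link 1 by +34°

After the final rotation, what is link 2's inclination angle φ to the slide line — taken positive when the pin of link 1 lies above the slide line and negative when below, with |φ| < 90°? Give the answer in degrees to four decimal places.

geometry: r = 38 mm, L = 245 mm, e = 17 mm; θ starts at 0°
rotate link 1 by -11°: θ ← 0° -11° = -11°
rotate link 1 by -63°: θ ← -11° -63° = -74°
rotate link 1 by -39°: θ ← -74° -39° = -113°
rotate link 1 by -22°: θ ← -113° -22° = -135°
rotate link 1 by -56°: θ ← -135° -56° = -191°
rotate link 1 by +34°: θ ← -191° +34° = -157°
h = r sin θ − e = -14.847783 − 17 = -31.847783
sin φ = h / L = -31.847783 / 245 = -0.12999095
φ = arcsin(-0.12999095) = -7.469069°

-7.4691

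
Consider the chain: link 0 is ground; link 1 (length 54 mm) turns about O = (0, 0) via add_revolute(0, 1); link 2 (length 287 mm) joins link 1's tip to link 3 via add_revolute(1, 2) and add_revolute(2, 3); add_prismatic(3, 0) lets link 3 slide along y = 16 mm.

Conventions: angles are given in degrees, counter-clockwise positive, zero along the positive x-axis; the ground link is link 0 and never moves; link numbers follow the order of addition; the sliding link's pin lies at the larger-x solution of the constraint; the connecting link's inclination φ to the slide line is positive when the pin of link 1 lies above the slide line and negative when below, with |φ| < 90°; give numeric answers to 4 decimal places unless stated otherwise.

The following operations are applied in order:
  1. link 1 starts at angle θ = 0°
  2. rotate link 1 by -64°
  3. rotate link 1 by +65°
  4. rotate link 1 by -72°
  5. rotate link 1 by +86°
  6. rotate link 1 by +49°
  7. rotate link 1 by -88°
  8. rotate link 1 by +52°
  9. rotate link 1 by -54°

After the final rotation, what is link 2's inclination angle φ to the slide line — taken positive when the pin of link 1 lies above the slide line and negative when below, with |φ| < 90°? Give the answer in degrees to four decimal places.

geometry: r = 54 mm, L = 287 mm, e = 16 mm; θ starts at 0°
rotate link 1 by -64°: θ ← 0° -64° = -64°
rotate link 1 by +65°: θ ← -64° +65° = 1°
rotate link 1 by -72°: θ ← 1° -72° = -71°
rotate link 1 by +86°: θ ← -71° +86° = 15°
rotate link 1 by +49°: θ ← 15° +49° = 64°
rotate link 1 by -88°: θ ← 64° -88° = -24°
rotate link 1 by +52°: θ ← -24° +52° = 28°
rotate link 1 by -54°: θ ← 28° -54° = -26°
h = r sin θ − e = -23.672042 − 16 = -39.672042
sin φ = h / L = -39.672042 / 287 = -0.13823011
φ = arcsin(-0.13823011) = -7.945443°

-7.9454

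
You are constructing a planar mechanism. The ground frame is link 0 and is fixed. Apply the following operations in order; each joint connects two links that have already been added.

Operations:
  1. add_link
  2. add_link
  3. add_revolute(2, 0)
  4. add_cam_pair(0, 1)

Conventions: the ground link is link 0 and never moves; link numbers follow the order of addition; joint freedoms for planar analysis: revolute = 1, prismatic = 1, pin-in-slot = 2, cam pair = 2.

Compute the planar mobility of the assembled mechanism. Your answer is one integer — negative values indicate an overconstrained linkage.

link 0 = ground. State L|J1|J2 = 1|0|0
+link1  2|0|0
+link2  3|0|0
R(2,0) f=1→J1  3|1|0
C(0,1) f=2→J2  3|1|1
M = 3(3−1)−2·1−1 = 6−2−1 = 3

M = 3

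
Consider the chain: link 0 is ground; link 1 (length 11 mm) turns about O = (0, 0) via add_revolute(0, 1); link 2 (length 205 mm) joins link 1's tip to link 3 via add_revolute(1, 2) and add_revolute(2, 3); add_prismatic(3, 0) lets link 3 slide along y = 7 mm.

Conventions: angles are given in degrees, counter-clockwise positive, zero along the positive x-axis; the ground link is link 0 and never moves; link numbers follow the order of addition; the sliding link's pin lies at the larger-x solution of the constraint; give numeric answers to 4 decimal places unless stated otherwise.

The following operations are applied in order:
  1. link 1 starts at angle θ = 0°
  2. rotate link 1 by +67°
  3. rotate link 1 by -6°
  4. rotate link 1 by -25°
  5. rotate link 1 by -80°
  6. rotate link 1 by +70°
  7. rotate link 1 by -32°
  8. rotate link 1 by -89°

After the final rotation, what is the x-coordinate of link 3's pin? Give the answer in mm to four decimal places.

geometry: r = 11 mm, L = 205 mm, e = 7 mm; θ starts at 0°
rotate link 1 by +67°: θ ← 0° +67° = 67°
rotate link 1 by -6°: θ ← 67° -6° = 61°
rotate link 1 by -25°: θ ← 61° -25° = 36°
rotate link 1 by -80°: θ ← 36° -80° = -44°
rotate link 1 by +70°: θ ← -44° +70° = 26°
rotate link 1 by -32°: θ ← 26° -32° = -6°
rotate link 1 by -89°: θ ← -6° -89° = -95°
crank pin P = (r cos θ, r sin θ) = (-0.958713, -10.958142)
h = r sin θ − e = -10.958142 − 7 = -17.958142
x = r cos θ + √(L² − h²) = -0.958713 + 204.211912 = 203.253199

203.2532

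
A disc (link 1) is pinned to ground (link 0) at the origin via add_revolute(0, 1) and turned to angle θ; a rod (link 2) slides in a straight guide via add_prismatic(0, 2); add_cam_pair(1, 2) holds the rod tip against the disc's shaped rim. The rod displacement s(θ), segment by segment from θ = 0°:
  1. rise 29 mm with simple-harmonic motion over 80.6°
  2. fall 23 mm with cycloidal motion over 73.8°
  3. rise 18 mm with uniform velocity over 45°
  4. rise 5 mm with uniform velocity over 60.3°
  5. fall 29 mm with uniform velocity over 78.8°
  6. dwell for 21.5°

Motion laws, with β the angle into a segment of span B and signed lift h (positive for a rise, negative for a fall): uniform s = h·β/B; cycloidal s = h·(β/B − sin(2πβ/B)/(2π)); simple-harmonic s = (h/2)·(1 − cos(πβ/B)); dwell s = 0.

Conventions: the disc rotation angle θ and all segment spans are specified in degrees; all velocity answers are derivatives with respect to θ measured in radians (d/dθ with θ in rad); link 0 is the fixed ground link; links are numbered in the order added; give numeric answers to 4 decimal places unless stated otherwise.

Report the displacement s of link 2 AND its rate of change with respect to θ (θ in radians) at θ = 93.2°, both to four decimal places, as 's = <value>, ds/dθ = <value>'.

segment 1 (0° to 80.6°, simple-harmonic, h = 29) is passed completely: s = 0.0000 + (29) = 29.0000
θ = 93.2° falls in segment 2 (80.6° to 154.4°, cycloidal, h = -23): β = 93.2 − 80.6 = 12.6°, B = 73.8°; Δs = -23·(0.1707 − sin(2π·0.1707)/(2π)) = -0.7110; s = 29.0000 − 0.7110 = 28.2890
velocity in seg [80.6°–154.4°] (cycloidal), θ in radians: β = 12.6° = 0.2199 rad, B = 73.8° = 1.2881 rad; ds/dθ = (h/B)(1 − cos(2πβ/B)) = ((-23)/1.2881)(1 − cos(2π·0.1707)) = -9.326048 mm/rad

s = 28.2890, ds/dθ = -9.3260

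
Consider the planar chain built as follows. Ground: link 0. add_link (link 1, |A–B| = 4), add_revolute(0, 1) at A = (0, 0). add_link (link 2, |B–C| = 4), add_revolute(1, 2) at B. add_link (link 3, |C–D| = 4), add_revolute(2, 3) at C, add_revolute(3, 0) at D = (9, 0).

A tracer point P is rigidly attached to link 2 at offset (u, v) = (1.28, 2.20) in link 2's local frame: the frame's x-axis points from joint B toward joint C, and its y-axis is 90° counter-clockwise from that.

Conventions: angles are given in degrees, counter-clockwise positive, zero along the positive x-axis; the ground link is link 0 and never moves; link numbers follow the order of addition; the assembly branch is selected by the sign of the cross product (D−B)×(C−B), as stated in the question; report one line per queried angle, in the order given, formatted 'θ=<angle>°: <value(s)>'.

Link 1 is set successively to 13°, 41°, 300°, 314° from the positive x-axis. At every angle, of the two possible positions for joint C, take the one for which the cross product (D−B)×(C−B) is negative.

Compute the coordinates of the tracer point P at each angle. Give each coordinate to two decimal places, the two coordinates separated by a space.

A=(0,0), D=(9.00,0)
θ=13°: B = A + 4.00·(cos13°, sin13°) = (3.8975, 0.8998)
θ=13°: |BD| = 5.1813
θ=13°: circle(B,4.00) ∩ circle(D,4.00): a=2.5906, h=3.0477
θ=13°:   candidates: C₊=(6.9780,3.4513) cross=15.791; C₋=(5.9195,-2.5515) cross=-15.791
θ=13°:   branch - wants cross < 0 → take C=(5.9195,-2.5515) (cross=-15.791)
θ=13°: ex = (C−B)/|BC| = (0.5055,-0.8628); ey = (0.8628,0.5055)
θ=13°: P = B + 1.28·ex + 2.20·ey = (6.4427,0.9075)
θ=41°: B = A + 4.00·(cos41°, sin41°) = (3.0188, 2.6242)
θ=41°: |BD| = 6.5315
θ=41°: circle(B,4.00) ∩ circle(D,4.00): a=3.2658, h=2.3097
θ=41°:   candidates: C₊=(6.9374,3.4272) cross=15.086; C₋=(5.0814,-0.8030) cross=-15.086
θ=41°:   branch - wants cross < 0 → take C=(5.0814,-0.8030) (cross=-15.086)
θ=41°: ex = (C−B)/|BC| = (0.5156,-0.8568); ey = (0.8568,0.5156)
θ=41°: P = B + 1.28·ex + 2.20·ey = (5.5638,2.6620)
θ=300°: B = A + 4.00·(cos300°, sin300°) = (2.0000, -3.4641)
θ=300°: |BD| = 7.8102
θ=300°: circle(B,4.00) ∩ circle(D,4.00): a=3.9051, h=0.8660
θ=300°:   candidates: C₊=(5.1159,-0.9559) cross=6.764; C₋=(5.8841,-2.5082) cross=-6.764
θ=300°:   branch - wants cross < 0 → take C=(5.8841,-2.5082) (cross=-6.764)
θ=300°: ex = (C−B)/|BC| = (0.9710,0.2390); ey = (-0.2390,0.9710)
θ=300°: P = B + 1.28·ex + 2.20·ey = (2.7172,-1.0220)
θ=314°: B = A + 4.00·(cos314°, sin314°) = (2.7786, -2.8774)
θ=314°: |BD| = 6.8545
θ=314°: circle(B,4.00) ∩ circle(D,4.00): a=3.4273, h=2.0625
θ=314°:   candidates: C₊=(5.0235,0.4333) cross=14.137; C₋=(6.7551,-3.3107) cross=-14.137
θ=314°:   branch - wants cross < 0 → take C=(6.7551,-3.3107) (cross=-14.137)
θ=314°: ex = (C−B)/|BC| = (0.9941,-0.1083); ey = (0.1083,0.9941)
θ=314°: P = B + 1.28·ex + 2.20·ey = (4.2894,-0.8290)

θ=13°: 6.44 0.91
θ=41°: 5.56 2.66
θ=300°: 2.72 -1.02
θ=314°: 4.29 -0.83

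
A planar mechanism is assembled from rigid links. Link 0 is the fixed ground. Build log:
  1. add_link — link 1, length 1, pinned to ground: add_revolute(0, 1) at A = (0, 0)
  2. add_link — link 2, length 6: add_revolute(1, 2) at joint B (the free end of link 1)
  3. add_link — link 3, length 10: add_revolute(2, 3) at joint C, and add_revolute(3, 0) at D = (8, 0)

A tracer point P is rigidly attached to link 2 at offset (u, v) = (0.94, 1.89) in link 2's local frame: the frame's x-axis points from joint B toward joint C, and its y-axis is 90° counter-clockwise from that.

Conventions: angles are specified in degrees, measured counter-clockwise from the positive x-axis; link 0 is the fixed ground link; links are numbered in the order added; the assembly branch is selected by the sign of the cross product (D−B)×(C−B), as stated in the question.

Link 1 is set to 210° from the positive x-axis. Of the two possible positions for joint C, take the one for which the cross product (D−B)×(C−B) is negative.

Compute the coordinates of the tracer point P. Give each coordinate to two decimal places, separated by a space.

A=(0,0), D=(8.00,0)
B = A + 1.00·(cos210°, sin210°) = (-0.8660, -0.5000)
|BD| = 8.8801
circle(B,6.00) ∩ circle(D,10.00): a=0.8365, h=5.9414
  candidates: C₊=(-0.3654,5.4791) cross=52.760; C₋=(0.3037,-6.3849) cross=-52.760
  branch - wants cross < 0 → take C=(0.3037,-6.3849) (cross=-52.760)
ex = (C−B)/|BC| = (0.1950,-0.9808); ey = (0.9808,0.1950)
P = B + 0.94·ex + 1.89·ey = (1.1710,-1.0535)

1.17 -1.05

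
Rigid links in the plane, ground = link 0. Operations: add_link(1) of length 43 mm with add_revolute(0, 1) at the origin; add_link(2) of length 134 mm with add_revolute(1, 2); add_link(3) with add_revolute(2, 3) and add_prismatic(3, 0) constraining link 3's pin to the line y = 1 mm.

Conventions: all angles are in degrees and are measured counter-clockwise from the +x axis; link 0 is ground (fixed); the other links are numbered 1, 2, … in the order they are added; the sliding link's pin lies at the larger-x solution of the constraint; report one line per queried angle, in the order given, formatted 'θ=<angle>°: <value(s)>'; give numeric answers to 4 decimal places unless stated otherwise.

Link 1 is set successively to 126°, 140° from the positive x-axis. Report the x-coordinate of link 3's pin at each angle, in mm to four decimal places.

geometry: r = 43 mm, L = 134 mm, e = 1 mm
θ=126°: crank pin P = (r cos θ, r sin θ) = (-25.274766, 34.787731)
θ=126°: h = r sin θ − e = 34.787731 − 1 = 33.787731
θ=126°: x = r cos θ + √(L² − h²) = -25.274766 + 129.670310 = 104.395544
θ=140°: crank pin P = (r cos θ, r sin θ) = (-32.939911, 27.639867)
θ=140°: h = r sin θ − e = 27.639867 − 1 = 26.639867
θ=140°: x = r cos θ + √(L² − h²) = -32.939911 + 131.325235 = 98.385324

θ=126°: 104.3955
θ=140°: 98.3853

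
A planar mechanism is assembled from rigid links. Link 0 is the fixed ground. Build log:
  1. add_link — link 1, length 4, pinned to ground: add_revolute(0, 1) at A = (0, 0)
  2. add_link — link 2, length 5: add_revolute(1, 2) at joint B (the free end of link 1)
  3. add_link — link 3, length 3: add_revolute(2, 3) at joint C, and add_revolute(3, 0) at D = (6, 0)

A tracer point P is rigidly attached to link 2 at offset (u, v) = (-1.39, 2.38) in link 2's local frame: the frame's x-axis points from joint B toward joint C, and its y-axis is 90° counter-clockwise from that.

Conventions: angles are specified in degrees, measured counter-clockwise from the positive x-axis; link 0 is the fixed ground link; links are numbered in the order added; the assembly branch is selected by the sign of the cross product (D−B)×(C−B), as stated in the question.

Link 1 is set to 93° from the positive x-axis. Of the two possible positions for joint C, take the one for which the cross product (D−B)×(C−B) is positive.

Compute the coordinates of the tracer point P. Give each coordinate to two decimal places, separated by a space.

A=(0,0), D=(6.00,0)
B = A + 4.00·(cos93°, sin93°) = (-0.2093, 3.9945)
|BD| = 7.3832
circle(B,5.00) ∩ circle(D,3.00): a=4.7752, h=1.4825
  candidates: C₊=(4.6087,2.6579) cross=10.946; C₋=(3.0045,0.1642) cross=-10.946
  branch + wants cross > 0 → take C=(4.6087,2.6579) (cross=10.946)
ex = (C−B)/|BC| = (0.9636,-0.2673); ey = (0.2673,0.9636)
P = B + -1.39·ex + 2.38·ey = (-0.9125,6.6595)

-0.91 6.66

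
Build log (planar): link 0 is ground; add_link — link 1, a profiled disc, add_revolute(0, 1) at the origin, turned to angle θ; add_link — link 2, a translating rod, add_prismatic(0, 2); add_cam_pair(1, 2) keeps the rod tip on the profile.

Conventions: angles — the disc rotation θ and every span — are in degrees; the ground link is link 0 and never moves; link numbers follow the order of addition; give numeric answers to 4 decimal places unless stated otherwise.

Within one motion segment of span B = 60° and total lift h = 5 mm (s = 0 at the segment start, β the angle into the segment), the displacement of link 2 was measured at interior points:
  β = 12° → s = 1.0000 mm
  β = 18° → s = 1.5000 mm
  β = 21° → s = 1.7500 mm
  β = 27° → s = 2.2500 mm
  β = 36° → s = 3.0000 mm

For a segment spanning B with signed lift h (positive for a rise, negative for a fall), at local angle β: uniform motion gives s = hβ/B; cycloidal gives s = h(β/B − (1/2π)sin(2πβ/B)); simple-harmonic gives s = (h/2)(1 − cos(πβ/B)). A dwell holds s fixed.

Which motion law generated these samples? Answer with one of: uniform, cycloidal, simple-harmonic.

candidates at β/B = r: uniform s = h·r (linear in β); cycloidal s = h·(r − sin(2πr)/(2π)); simple-harmonic s = (h/2)(1 − cos(πr))
β=12°: printed 1.0000 | uniform 1.0000, cycloidal 0.2432, simple-harmonic 0.4775
β=18°: printed 1.5000 | uniform 1.5000, cycloidal 0.7432, simple-harmonic 1.0305
β=21°: printed 1.7500 | uniform 1.7500, cycloidal 1.1062, simple-harmonic 1.3650
β=27°: printed 2.2500 | uniform 2.2500, cycloidal 2.0041, simple-harmonic 2.1089
β=36°: printed 3.0000 | uniform 3.0000, cycloidal 3.4677, simple-harmonic 3.2725
only one law matches every sample → uniform

uniform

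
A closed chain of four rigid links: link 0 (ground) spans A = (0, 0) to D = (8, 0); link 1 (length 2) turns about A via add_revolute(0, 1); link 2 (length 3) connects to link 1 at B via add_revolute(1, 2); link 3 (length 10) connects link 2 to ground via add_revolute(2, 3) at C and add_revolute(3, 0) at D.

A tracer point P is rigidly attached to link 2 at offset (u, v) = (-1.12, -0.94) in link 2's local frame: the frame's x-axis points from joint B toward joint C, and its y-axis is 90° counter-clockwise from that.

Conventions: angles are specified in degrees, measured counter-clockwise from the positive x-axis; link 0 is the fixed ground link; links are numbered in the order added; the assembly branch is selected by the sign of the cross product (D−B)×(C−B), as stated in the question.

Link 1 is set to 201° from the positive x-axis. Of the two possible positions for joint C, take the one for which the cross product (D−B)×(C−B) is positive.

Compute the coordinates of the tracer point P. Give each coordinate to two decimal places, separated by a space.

A=(0,0), D=(8.00,0)
B = A + 2.00·(cos201°, sin201°) = (-1.8672, -0.7167)
|BD| = 9.8932
circle(B,3.00) ∩ circle(D,10.00): a=0.3474, h=2.9798
  candidates: C₊=(-1.7365,2.2804) cross=29.480; C₋=(-1.3048,-3.6635) cross=-29.480
  branch + wants cross > 0 → take C=(-1.7365,2.2804) (cross=29.480)
ex = (C−B)/|BC| = (0.0435,0.9991); ey = (-0.9991,0.0435)
P = B + -1.12·ex + -0.94·ey = (-0.9768,-1.8766)

-0.98 -1.88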